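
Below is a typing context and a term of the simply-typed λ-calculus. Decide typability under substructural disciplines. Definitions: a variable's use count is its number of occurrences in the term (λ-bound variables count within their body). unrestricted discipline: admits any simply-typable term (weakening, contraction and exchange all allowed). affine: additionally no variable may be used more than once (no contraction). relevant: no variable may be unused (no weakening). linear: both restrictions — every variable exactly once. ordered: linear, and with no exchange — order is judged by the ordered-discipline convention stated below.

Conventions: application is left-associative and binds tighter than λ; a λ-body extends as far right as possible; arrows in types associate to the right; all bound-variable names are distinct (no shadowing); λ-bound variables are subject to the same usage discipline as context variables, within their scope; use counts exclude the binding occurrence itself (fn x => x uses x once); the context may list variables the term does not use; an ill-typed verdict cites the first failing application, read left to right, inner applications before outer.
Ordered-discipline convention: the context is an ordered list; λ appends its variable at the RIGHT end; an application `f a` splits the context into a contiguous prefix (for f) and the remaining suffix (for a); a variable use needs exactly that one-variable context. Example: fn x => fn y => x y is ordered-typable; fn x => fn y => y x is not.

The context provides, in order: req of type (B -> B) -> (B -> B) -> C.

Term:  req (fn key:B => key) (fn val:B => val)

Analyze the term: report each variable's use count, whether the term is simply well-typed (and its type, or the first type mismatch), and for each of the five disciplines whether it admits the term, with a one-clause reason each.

variable uses: req ×1; key [bound] ×1; val [bound] ×1
left-to-right use order: req, key, val
typing: ✓ — C
ordered ✓ (one use each (req, key, val); ordered split holds)
linear ✓ (exactly-once usage across req, key, val)
affine ✓ (req, key, val: no repeats, contraction unneeded)
relevant ✓ (none of req, key, val goes unused)
unrestricted ✓ (typability at C is all that's needed)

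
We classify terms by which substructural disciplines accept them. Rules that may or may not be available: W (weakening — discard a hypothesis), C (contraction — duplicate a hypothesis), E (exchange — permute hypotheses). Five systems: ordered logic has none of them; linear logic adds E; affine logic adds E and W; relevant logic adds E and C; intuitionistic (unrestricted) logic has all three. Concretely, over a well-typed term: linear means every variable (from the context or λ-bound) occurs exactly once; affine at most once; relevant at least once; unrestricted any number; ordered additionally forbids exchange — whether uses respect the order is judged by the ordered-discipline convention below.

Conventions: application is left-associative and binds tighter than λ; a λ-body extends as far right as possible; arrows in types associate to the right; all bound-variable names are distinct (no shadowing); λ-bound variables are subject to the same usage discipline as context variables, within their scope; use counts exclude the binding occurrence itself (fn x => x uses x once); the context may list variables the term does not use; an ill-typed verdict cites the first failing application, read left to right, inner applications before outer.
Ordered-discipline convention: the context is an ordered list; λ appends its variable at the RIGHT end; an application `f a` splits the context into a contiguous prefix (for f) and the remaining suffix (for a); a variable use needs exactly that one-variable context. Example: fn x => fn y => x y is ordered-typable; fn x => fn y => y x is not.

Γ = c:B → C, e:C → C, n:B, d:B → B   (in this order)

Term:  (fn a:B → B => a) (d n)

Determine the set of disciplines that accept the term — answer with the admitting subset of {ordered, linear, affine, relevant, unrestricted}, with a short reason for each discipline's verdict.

admitted in: none
variable uses: c=0; e=0; n=1; d=1; a (λ-bound)=1
uses in reading order: a, d, n
typing: ill-typed: an application expects B → B but receives B
ordered: ✗, a type mismatch blocks all five
linear: ✗, the type mismatch rejects it
affine: ✗, not simply typable
relevant: ✗, fails simple typing
unrestricted: ✗, a type mismatch blocks all five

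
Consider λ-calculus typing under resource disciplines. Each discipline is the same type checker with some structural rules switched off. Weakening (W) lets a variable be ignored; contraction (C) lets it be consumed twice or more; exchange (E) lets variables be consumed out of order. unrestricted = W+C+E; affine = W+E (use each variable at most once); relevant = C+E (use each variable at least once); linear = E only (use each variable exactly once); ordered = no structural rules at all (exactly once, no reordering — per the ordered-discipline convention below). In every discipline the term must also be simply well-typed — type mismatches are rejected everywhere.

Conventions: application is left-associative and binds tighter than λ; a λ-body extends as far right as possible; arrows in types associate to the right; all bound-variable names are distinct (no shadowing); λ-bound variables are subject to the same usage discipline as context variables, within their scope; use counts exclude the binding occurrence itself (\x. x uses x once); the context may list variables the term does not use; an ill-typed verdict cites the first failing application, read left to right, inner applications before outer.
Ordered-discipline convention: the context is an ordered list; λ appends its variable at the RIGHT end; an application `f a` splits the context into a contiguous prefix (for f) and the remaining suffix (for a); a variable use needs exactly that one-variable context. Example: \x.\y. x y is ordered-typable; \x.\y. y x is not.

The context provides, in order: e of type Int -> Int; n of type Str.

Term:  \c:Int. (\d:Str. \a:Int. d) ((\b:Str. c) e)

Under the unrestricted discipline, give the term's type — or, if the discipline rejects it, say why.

not well-typed under unrestricted — not simply typable
counts: e: 1; n: 0; c [bound]: 1; d [bound]: 1; a [bound]: 0; b [bound]: 0
use order (left to right): d, c, e
typing: ill-typed: an application expects Str but receives Int -> Int
across the five disciplines: ordered ✗ | linear ✗ | affine ✗ | relevant ✗ | unrestricted ✗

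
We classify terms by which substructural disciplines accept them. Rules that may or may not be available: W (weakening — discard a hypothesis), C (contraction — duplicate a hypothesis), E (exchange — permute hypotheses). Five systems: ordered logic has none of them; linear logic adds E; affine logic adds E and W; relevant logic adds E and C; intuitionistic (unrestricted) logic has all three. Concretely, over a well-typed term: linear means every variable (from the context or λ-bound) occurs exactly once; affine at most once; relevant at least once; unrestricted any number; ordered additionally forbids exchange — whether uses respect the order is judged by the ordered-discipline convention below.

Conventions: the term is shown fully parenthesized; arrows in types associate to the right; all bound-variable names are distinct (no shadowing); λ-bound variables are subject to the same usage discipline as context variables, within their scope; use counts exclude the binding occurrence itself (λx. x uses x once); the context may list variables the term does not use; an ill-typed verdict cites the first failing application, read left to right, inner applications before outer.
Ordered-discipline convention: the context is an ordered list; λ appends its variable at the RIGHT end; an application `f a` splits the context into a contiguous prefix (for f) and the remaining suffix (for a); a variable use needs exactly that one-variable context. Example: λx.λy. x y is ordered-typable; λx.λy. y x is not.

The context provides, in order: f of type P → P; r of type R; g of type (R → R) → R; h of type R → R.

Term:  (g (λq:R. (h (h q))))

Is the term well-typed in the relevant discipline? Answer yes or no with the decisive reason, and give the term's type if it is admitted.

no — f, r left unused
counts: f: 0; r: 0; g: 1; h: 2; q (λ-bound): 1
order of uses: g, h, h, q
typing: the term checks, with type R
per-discipline verdicts: ordered ✗ | linear ✗ | affine ✗ | relevant ✗ | unrestricted ✓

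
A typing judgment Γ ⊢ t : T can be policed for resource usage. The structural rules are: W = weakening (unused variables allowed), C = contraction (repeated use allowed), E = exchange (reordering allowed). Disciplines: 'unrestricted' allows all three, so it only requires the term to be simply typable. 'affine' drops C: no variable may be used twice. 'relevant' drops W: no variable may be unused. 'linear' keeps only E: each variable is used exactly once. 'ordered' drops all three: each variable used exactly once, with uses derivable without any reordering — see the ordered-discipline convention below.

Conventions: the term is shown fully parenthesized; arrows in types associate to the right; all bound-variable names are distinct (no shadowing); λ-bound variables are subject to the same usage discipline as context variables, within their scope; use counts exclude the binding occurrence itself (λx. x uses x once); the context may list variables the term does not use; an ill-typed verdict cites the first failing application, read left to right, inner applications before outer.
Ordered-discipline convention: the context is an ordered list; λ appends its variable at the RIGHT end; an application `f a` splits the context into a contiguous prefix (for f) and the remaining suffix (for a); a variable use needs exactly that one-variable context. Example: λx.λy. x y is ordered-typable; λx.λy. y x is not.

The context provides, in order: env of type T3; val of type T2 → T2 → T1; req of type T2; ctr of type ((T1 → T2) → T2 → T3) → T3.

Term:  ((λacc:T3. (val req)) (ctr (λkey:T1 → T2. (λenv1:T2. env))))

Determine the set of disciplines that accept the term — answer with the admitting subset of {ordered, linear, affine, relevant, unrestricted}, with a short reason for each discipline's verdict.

admitting disciplines: affine, unrestricted
counts: env: 1; val: 1; req: 1; ctr: 1; acc (λ-bound): 0; key (λ-bound): 0; env1 (λ-bound): 0
uses in reading order: val, req, ctr, env
typing: ✓ — T2 → T1
ordered: ✗ — acc, key, env1 never used (weakening)
linear: ✗ — acc, key, env1 never used (weakening)
affine: ✓ — no duplicate uses among env, val, req, ctr, acc, key, env1
relevant: ✗ — acc, key, env1 never used (weakening)
unrestricted: ✓ — type-checks (T2 → T1) and nothing is barred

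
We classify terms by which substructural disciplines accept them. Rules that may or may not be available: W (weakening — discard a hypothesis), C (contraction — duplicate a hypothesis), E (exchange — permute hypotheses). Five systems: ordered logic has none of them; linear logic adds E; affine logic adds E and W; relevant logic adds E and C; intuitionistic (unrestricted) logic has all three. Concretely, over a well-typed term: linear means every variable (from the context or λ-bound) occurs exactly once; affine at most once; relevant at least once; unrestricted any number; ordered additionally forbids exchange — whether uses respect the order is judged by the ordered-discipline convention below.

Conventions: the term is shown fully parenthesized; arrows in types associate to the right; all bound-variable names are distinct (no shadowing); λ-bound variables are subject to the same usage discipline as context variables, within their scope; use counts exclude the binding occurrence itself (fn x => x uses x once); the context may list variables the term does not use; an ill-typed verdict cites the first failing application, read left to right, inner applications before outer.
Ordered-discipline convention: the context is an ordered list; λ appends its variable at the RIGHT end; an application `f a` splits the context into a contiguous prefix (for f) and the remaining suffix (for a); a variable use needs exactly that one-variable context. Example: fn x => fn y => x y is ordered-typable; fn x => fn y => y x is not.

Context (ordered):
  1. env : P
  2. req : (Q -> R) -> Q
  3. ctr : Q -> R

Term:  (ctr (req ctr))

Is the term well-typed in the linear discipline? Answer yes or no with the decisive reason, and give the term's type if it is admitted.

no — repeated use of ctr ×2; env never used (weakening)
use counts: env: 0; req: 1; ctr: 2
uses in reading order: ctr, req, ctr
typing: well-typed — term : R
per-discipline verdicts: ordered ✗, linear ✗, affine ✗, relevant ✗, unrestricted ✓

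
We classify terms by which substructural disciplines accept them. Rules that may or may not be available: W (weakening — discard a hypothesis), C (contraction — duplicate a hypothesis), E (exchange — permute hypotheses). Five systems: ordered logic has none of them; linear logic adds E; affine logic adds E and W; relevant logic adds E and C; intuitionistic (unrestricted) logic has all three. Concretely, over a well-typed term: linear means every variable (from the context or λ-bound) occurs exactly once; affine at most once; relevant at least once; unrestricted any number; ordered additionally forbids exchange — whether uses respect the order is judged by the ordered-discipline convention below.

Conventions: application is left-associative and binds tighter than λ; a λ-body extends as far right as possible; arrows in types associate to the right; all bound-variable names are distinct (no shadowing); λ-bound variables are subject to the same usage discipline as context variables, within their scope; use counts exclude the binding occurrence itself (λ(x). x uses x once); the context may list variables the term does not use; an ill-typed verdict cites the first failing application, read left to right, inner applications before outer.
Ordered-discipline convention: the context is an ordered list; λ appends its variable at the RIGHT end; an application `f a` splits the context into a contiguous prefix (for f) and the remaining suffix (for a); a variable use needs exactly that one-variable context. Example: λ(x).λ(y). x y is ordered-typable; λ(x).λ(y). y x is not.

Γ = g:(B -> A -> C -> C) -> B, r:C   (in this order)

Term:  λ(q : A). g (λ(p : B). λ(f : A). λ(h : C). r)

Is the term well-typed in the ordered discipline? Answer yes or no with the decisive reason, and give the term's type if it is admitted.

no — q, p, f, h left unused
variable uses: g: 1; r: 1; q (λ-bound): 0; p (λ-bound): 0; f (λ-bound): 0; h (λ-bound): 0
use order (left to right): g, r
typing: the term checks, with type A -> B
per-discipline verdicts: ordered ✗ | linear ✗ | affine ✓ | relevant ✗ | unrestricted ✓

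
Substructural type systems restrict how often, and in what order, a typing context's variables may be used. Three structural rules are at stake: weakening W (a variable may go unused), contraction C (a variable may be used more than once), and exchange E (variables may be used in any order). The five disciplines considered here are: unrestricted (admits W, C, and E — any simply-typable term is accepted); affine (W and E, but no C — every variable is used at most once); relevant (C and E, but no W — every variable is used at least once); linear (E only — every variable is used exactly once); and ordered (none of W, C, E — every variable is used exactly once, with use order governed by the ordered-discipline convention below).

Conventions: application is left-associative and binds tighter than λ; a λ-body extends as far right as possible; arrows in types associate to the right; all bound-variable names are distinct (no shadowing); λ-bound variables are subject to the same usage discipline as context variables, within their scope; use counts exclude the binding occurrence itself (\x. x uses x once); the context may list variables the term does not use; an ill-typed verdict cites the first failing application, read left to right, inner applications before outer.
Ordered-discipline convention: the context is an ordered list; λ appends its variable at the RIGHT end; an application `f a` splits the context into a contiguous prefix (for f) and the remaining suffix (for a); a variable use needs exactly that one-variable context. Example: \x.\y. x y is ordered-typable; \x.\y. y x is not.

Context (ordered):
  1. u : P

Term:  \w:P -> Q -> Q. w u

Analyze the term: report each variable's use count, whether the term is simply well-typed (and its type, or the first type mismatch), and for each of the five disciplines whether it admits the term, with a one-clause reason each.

counts: u=1, w [bound]=1
order of uses: w, u
typing: well-typed — term : (P -> Q -> Q) -> Q -> Q
ordered ✗ (needs exchange: uses follow w, u)
linear ✓ (single use per variable (u, w))
affine ✓ (no duplicate uses among u, w)
relevant ✓ (u, w: all used, weakening unneeded)
unrestricted ✓ (type-checks ((P -> Q -> Q) -> Q -> Q) and nothing is barred)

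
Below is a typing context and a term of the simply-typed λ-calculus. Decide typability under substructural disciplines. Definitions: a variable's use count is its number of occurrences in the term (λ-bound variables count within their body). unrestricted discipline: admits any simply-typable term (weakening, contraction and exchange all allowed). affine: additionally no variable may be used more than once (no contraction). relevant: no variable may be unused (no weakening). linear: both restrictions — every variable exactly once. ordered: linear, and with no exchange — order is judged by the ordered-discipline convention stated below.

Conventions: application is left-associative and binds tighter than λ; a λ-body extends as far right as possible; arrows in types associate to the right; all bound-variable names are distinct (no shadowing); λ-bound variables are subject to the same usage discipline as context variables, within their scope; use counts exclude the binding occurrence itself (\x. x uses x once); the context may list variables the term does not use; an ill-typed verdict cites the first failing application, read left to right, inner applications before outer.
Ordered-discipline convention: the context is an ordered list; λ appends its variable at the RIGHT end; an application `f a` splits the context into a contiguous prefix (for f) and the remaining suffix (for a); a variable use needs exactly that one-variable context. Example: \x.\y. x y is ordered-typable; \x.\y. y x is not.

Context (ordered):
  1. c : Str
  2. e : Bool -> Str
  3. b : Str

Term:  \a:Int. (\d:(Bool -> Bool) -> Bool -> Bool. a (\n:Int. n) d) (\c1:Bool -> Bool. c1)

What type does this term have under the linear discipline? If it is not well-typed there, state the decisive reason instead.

not well-typed under linear — fails simple typing
variable uses: c: 0, e: 0, b: 0, a (bound): 1, d (bound): 1, n (bound): 1, c1 (bound): 1
order of uses: a, n, d, c1
typing: ill-typed: can't apply a value of type Int
all disciplines: ordered ✗ | linear ✗ | affine ✗ | relevant ✗ | unrestricted ✗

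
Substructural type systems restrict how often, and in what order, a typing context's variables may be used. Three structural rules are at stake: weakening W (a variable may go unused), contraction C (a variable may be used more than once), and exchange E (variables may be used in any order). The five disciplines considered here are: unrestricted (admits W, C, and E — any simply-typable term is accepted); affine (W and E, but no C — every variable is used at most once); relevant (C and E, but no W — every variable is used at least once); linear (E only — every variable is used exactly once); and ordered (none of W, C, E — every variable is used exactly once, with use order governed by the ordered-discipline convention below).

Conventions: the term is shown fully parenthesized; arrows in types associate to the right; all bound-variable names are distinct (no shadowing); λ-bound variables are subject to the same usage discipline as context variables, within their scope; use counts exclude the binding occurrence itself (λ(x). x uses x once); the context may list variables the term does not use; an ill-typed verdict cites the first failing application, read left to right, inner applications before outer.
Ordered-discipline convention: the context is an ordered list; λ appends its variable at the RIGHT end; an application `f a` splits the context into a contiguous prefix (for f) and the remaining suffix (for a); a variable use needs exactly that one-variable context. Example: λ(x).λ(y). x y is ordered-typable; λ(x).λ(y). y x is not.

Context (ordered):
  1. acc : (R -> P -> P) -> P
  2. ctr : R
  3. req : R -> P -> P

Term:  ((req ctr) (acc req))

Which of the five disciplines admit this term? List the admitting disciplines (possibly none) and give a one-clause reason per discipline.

accepted by: relevant, unrestricted
variable uses: acc=1; ctr=1; req=2
use order (left to right): req, ctr, acc, req
typing: well-typed at P
ordered: ✗, uses contraction: req ×2
linear: ✗, uses contraction: req ×2
affine: ✗, uses contraction: req ×2
relevant: ✓, acc, ctr, req: all used, weakening unneeded
unrestricted: ✓, simply typable at P; W, C, E all held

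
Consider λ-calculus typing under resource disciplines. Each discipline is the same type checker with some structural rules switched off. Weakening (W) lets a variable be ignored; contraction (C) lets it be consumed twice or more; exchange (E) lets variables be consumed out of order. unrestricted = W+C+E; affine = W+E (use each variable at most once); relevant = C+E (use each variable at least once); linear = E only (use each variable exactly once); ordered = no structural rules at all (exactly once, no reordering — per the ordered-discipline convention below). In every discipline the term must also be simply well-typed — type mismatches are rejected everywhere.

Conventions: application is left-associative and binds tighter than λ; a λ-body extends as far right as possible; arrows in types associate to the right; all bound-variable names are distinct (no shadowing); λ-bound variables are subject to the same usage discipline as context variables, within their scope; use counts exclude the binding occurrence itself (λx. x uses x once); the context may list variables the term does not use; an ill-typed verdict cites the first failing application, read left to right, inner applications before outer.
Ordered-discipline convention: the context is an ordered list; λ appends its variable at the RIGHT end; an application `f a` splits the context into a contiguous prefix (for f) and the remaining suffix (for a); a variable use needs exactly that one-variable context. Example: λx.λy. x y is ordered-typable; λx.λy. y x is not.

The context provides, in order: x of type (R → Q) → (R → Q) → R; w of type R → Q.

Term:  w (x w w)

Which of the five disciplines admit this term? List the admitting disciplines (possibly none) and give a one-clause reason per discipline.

admitted in: relevant, unrestricted
variable uses: x=1, w=3
order of uses: w, x, w, w
typing: the term checks, with type Q
ordered ✗ (needs contraction — w ×3)
linear ✗ (needs contraction — w ×3)
affine ✗ (needs contraction — w ×3)
relevant ✓ (x, w: all used, weakening unneeded)
unrestricted ✓ (well-typed at Q; no restrictions here)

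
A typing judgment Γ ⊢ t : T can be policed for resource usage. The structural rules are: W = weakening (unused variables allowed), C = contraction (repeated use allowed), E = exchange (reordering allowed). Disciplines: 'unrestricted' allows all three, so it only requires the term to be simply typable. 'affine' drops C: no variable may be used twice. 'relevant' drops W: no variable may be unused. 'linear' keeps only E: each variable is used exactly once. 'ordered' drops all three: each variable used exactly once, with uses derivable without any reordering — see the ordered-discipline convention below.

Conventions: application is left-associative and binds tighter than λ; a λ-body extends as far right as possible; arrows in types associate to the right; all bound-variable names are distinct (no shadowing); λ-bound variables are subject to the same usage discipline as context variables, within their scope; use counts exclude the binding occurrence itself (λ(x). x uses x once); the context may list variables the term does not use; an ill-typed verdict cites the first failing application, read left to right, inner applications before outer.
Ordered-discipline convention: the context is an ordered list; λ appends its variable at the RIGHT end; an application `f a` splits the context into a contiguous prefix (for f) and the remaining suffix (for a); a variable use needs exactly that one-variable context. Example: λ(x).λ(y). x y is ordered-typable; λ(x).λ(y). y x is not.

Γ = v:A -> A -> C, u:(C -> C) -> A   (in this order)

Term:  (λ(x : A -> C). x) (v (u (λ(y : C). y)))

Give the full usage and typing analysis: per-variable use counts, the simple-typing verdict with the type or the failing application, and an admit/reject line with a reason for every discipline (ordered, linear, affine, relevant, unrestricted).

usage: v ×1, u ×1, x (λ-bound) ×1, y (λ-bound) ×1
order of uses: x, v, u, y
typing: ✓ — A -> C
ordered: ✓, v, u, x, y once each; derivable with no W/C/E
linear: ✓, v, u, x, y: one use apiece
affine: ✓, no duplicate uses among v, u, x, y
relevant: ✓, none of v, u, x, y goes unused
unrestricted: ✓, well-typed at A -> C; no restrictions here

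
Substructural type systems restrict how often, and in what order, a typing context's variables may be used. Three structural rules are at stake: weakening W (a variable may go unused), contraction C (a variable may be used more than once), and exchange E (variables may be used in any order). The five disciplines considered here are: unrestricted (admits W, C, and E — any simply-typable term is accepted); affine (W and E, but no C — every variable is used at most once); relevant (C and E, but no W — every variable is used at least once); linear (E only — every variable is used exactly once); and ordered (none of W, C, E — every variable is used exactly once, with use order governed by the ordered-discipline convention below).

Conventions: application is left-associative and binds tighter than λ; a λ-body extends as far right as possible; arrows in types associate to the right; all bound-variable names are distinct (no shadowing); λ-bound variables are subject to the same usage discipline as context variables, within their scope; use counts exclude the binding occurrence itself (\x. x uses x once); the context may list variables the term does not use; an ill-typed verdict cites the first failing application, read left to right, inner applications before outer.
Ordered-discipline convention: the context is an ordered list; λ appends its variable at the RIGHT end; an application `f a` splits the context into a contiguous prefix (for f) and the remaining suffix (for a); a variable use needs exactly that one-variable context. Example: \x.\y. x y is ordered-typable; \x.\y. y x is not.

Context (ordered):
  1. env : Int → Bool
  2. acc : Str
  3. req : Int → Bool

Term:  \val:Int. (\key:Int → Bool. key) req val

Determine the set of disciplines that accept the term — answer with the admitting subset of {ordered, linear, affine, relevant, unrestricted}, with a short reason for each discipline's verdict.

admitted by: affine, unrestricted
usage: env=0; acc=0; req=1; val (bound)=1; key (bound)=1
order of uses: key, req, val
typing: the term checks, with type Int → Bool
ordered ✗ (needs weakening: env, acc unused)
linear ✗ (needs weakening: env, acc unused)
affine ✓ (at most one use each (env, acc, req, val, key))
relevant ✗ (needs weakening: env, acc unused)
unrestricted ✓ (well-typed at Int → Bool; no restrictions here)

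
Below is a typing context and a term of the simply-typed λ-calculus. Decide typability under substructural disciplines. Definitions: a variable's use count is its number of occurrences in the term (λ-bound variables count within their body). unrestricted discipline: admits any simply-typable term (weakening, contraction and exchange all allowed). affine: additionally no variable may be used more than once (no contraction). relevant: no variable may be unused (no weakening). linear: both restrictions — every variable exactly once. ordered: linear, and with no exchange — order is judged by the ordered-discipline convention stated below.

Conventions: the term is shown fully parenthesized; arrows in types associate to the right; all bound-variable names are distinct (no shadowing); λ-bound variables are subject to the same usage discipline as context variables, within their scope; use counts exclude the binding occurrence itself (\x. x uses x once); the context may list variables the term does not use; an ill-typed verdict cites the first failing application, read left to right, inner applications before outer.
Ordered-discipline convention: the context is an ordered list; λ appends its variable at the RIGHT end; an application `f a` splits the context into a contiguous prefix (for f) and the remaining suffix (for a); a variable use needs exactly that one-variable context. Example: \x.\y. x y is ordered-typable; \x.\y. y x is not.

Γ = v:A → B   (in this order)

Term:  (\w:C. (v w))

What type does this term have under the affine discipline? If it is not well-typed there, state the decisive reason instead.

not well-typed under affine — not simply typable
usage: v: 1×; w (λ-bound): 1×
uses in reading order: v, w
typing: ill-typed: a function awaiting A gets C
all disciplines: ordered ✗ | linear ✗ | affine ✗ | relevant ✗ | unrestricted ✗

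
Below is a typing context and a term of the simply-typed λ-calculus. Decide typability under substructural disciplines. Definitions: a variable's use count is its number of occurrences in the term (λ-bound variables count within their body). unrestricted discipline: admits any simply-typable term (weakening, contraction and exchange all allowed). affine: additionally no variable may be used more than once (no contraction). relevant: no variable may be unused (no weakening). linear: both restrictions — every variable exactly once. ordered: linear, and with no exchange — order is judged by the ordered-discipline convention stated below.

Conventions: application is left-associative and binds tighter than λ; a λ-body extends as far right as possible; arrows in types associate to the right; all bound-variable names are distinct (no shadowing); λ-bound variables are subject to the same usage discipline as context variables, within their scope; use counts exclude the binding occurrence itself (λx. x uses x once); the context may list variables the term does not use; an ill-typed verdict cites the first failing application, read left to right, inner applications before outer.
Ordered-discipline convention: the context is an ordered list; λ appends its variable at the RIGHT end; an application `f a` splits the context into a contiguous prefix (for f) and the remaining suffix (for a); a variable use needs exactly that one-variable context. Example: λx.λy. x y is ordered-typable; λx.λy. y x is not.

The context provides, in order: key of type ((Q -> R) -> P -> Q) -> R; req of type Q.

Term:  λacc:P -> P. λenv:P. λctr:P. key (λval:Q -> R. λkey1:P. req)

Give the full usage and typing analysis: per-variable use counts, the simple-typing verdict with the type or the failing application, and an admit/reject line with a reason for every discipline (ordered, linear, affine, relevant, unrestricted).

variable uses: key: 1; req: 1; acc (λ-bound): 0; env (λ-bound): 0; ctr (λ-bound): 0; val (λ-bound): 0; key1 (λ-bound): 0
left-to-right use order: key, req
typing: the term checks, with type (P -> P) -> P -> P -> R
ordered: ✗, acc, env, ctr, val, key1 never used (weakening)
linear: ✗, acc, env, ctr, val, key1 never used (weakening)
affine: ✓, key, req, acc, env, ctr, val, key1: no repeats, contraction unneeded
relevant: ✗, acc, env, ctr, val, key1 never used (weakening)
unrestricted: ✓, typability at (P -> P) -> P -> P -> R is all that's needed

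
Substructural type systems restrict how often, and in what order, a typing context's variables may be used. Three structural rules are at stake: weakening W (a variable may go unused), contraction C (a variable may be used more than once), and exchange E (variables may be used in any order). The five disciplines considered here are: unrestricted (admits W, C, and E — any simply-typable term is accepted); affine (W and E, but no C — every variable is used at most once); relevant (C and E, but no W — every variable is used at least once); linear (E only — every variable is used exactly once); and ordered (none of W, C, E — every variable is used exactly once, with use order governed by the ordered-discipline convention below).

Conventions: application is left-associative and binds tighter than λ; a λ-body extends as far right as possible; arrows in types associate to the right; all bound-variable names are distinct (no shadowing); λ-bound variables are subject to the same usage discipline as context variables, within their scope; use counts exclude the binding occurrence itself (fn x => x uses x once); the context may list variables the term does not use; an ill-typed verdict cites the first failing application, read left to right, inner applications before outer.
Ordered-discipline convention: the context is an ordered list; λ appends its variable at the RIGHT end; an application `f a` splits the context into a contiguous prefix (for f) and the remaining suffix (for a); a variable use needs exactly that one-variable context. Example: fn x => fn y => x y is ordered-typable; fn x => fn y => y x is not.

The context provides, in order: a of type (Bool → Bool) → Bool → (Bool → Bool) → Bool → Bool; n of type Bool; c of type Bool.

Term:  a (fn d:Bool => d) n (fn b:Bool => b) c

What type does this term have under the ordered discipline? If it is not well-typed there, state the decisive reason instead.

term : Bool
counts: a: 1×; n: 1×; c: 1×; d (bound): 1×; b (bound): 1×
left-to-right use order: a, d, n, b, c
typing: ✓ — Bool
across the five disciplines: ordered ✓; linear ✓; affine ✓; relevant ✓; unrestricted ✓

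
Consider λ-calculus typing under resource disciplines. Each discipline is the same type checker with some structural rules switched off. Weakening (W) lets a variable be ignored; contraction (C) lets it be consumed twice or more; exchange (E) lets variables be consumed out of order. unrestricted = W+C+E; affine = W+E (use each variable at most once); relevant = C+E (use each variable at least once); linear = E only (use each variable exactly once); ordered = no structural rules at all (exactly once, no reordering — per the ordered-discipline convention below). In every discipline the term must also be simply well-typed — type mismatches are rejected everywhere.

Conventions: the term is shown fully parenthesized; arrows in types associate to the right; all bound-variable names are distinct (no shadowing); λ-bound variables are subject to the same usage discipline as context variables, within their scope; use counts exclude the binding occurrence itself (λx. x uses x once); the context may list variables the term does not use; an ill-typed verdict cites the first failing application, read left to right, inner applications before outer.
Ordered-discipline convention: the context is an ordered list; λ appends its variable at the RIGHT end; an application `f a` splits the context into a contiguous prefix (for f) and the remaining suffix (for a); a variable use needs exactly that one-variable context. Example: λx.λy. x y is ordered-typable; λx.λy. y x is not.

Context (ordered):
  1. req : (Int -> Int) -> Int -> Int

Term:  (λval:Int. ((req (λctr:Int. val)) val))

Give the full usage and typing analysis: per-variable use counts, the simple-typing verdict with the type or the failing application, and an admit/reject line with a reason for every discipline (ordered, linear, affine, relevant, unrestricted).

counts: req=1, val (bound)=2, ctr (bound)=0
left-to-right use order: req, val, val
typing: well-typed at Int -> Int
ordered: ✗ — uses contraction: val ×2; needs weakening: ctr unused
linear: ✗ — uses contraction: val ×2; needs weakening: ctr unused
affine: ✗ — uses contraction: val ×2
relevant: ✗ — needs weakening: ctr unused
unrestricted: ✓ — simply typable at Int -> Int; W, C, E all held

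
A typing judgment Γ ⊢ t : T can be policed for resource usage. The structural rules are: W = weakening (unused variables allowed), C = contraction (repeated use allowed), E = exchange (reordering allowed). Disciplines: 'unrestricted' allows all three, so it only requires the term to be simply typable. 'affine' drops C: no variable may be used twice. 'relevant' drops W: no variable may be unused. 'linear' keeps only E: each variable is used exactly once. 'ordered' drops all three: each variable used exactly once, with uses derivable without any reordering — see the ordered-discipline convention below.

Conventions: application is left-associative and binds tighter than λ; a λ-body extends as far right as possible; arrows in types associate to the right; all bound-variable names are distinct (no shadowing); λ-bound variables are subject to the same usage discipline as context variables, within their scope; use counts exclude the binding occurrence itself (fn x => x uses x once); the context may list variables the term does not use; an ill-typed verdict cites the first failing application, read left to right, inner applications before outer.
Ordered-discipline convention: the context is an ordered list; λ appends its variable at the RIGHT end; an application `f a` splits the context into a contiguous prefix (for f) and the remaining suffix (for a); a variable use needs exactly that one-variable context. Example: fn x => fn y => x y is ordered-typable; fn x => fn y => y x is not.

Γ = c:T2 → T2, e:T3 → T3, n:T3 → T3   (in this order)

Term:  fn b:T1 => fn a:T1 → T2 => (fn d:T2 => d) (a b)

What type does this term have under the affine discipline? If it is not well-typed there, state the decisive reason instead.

term : T1 → (T1 → T2) → T2
variable uses: c: 0; e: 0; n: 0; b [bound]: 1; a [bound]: 1; d [bound]: 1
order of uses: d, a, b
typing: well-typed — term : T1 → (T1 → T2) → T2
across the five disciplines: ordered ✗ · linear ✗ · affine ✓ · relevant ✗ · unrestricted ✓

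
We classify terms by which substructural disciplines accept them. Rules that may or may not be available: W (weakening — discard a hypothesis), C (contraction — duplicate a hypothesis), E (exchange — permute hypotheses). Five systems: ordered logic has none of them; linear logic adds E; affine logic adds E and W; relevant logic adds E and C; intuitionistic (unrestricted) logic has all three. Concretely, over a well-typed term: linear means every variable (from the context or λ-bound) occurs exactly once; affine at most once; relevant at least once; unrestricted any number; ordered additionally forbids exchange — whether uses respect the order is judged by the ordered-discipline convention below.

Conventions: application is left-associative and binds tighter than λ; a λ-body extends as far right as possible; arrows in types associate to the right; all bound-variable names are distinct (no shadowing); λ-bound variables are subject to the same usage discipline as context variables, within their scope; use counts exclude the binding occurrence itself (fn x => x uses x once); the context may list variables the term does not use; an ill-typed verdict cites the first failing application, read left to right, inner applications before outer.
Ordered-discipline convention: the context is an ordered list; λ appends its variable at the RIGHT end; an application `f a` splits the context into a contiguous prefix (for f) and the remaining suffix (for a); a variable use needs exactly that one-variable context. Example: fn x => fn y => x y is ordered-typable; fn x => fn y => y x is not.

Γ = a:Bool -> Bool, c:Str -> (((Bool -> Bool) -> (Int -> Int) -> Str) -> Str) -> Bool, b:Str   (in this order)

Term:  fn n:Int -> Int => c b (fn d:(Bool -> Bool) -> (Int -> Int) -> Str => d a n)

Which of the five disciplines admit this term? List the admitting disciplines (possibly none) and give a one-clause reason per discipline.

admitted by: linear, affine, relevant, unrestricted
counts: a: 1; c: 1; b: 1; n (λ-bound): 1; d (λ-bound): 1
use order (left to right): c, b, d, a, n
typing: well-typed — term : (Int -> Int) -> Bool
ordered: ✗ — no ordered split (uses run c, b, d, a, n)
linear: ✓ — a, c, b, n, d: one use apiece
affine: ✓ — at most one use each (a, c, b, n, d)
relevant: ✓ — every one of a, c, b, n, d appears
unrestricted: ✓ — simply typable at (Int -> Int) -> Bool; W, C, E all held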